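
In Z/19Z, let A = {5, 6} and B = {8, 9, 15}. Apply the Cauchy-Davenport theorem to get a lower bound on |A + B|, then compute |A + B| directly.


Cauchy-Davenport: |A + B| ≥ min(p, |A| + |B| - 1) for A, B nonempty in Z/pZ.
|A| = 2, |B| = 3, p = 19.
CD lower bound = min(19, 2 + 3 - 1) = min(19, 4) = 4.
Compute A + B mod 19 directly:
a = 5: 5+8=13, 5+9=14, 5+15=1
a = 6: 6+8=14, 6+9=15, 6+15=2
A + B = {1, 2, 13, 14, 15}, so |A + B| = 5.
Verify: 5 ≥ 4? Yes ✓.

CD lower bound = 4, actual |A + B| = 5.


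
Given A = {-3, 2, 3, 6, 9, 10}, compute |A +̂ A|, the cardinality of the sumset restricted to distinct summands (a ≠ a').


Restricted sumset: A +̂ A = {a + a' : a ∈ A, a' ∈ A, a ≠ a'}.
Equivalently, take A + A and drop any sum 2a that is achievable ONLY as a + a for a ∈ A (i.e. sums representable only with equal summands).
Enumerate pairs (a, a') with a < a' (symmetric, so each unordered pair gives one sum; this covers all a ≠ a'):
  -3 + 2 = -1
  -3 + 3 = 0
  -3 + 6 = 3
  -3 + 9 = 6
  -3 + 10 = 7
  2 + 3 = 5
  2 + 6 = 8
  2 + 9 = 11
  2 + 10 = 12
  3 + 6 = 9
  3 + 9 = 12
  3 + 10 = 13
  6 + 9 = 15
  6 + 10 = 16
  9 + 10 = 19
Collected distinct sums: {-1, 0, 3, 5, 6, 7, 8, 9, 11, 12, 13, 15, 16, 19}
|A +̂ A| = 14
(Reference bound: |A +̂ A| ≥ 2|A| - 3 for |A| ≥ 2, with |A| = 6 giving ≥ 9.)

|A +̂ A| = 14


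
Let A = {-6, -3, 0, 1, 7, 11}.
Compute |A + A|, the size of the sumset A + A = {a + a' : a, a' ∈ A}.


A + A = {a + a' : a, a' ∈ A}; |A| = 6.
General bounds: 2|A| - 1 ≤ |A + A| ≤ |A|(|A|+1)/2, i.e. 11 ≤ |A + A| ≤ 21.
Lower bound 2|A|-1 is attained iff A is an arithmetic progression.
Enumerate sums a + a' for a ≤ a' (symmetric, so this suffices):
a = -6: -6+-6=-12, -6+-3=-9, -6+0=-6, -6+1=-5, -6+7=1, -6+11=5
a = -3: -3+-3=-6, -3+0=-3, -3+1=-2, -3+7=4, -3+11=8
a = 0: 0+0=0, 0+1=1, 0+7=7, 0+11=11
a = 1: 1+1=2, 1+7=8, 1+11=12
a = 7: 7+7=14, 7+11=18
a = 11: 11+11=22
Distinct sums: {-12, -9, -6, -5, -3, -2, 0, 1, 2, 4, 5, 7, 8, 11, 12, 14, 18, 22}
|A + A| = 18

|A + A| = 18


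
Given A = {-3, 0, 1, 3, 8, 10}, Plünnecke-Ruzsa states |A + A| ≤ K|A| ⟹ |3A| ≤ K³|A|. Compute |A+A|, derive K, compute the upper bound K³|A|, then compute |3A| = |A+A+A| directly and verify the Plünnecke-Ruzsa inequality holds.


|A| = 6.
Step 1: Compute A + A by enumerating all 36 pairs.
A + A = {-6, -3, -2, 0, 1, 2, 3, 4, 5, 6, 7, 8, 9, 10, 11, 13, 16, 18, 20}, so |A + A| = 19.
Step 2: Doubling constant K = |A + A|/|A| = 19/6 = 19/6 ≈ 3.1667.
Step 3: Plünnecke-Ruzsa gives |3A| ≤ K³·|A| = (3.1667)³ · 6 ≈ 190.5278.
Step 4: Compute 3A = A + A + A directly by enumerating all triples (a,b,c) ∈ A³; |3A| = 33.
Step 5: Check 33 ≤ 190.5278? Yes ✓.

K = 19/6, Plünnecke-Ruzsa bound K³|A| ≈ 190.5278, |3A| = 33, inequality holds.


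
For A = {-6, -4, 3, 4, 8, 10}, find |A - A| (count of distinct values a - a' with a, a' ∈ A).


A - A = {a - a' : a, a' ∈ A}; |A| = 6.
Bounds: 2|A|-1 ≤ |A - A| ≤ |A|² - |A| + 1, i.e. 11 ≤ |A - A| ≤ 31.
Note: 0 ∈ A - A always (from a - a). The set is symmetric: if d ∈ A - A then -d ∈ A - A.
Enumerate nonzero differences d = a - a' with a > a' (then include -d):
Positive differences: {1, 2, 4, 5, 6, 7, 8, 9, 10, 12, 14, 16}
Full difference set: {0} ∪ (positive diffs) ∪ (negative diffs).
|A - A| = 1 + 2·12 = 25 (matches direct enumeration: 25).

|A - A| = 25


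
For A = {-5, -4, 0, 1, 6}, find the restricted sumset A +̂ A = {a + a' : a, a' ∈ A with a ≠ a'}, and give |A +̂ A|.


Restricted sumset: A +̂ A = {a + a' : a ∈ A, a' ∈ A, a ≠ a'}.
Equivalently, take A + A and drop any sum 2a that is achievable ONLY as a + a for a ∈ A (i.e. sums representable only with equal summands).
Enumerate pairs (a, a') with a < a' (symmetric, so each unordered pair gives one sum; this covers all a ≠ a'):
  -5 + -4 = -9
  -5 + 0 = -5
  -5 + 1 = -4
  -5 + 6 = 1
  -4 + 0 = -4
  -4 + 1 = -3
  -4 + 6 = 2
  0 + 1 = 1
  0 + 6 = 6
  1 + 6 = 7
Collected distinct sums: {-9, -5, -4, -3, 1, 2, 6, 7}
|A +̂ A| = 8
(Reference bound: |A +̂ A| ≥ 2|A| - 3 for |A| ≥ 2, with |A| = 5 giving ≥ 7.)

|A +̂ A| = 8


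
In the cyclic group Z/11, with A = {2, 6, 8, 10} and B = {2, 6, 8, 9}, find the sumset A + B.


Work in Z/11Z: reduce every sum a + b modulo 11.
Enumerate all 16 pairs:
a = 2: 2+2=4, 2+6=8, 2+8=10, 2+9=0
a = 6: 6+2=8, 6+6=1, 6+8=3, 6+9=4
a = 8: 8+2=10, 8+6=3, 8+8=5, 8+9=6
a = 10: 10+2=1, 10+6=5, 10+8=7, 10+9=8
Distinct residues collected: {0, 1, 3, 4, 5, 6, 7, 8, 10}
|A + B| = 9 (out of 11 total residues).

A + B = {0, 1, 3, 4, 5, 6, 7, 8, 10}


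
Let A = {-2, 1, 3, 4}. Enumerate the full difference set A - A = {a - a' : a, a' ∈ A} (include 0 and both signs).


A - A = {a - a' : a, a' ∈ A}.
Compute a - a' for each ordered pair (a, a'):
a = -2: -2--2=0, -2-1=-3, -2-3=-5, -2-4=-6
a = 1: 1--2=3, 1-1=0, 1-3=-2, 1-4=-3
a = 3: 3--2=5, 3-1=2, 3-3=0, 3-4=-1
a = 4: 4--2=6, 4-1=3, 4-3=1, 4-4=0
Collecting distinct values (and noting 0 appears from a-a):
A - A = {-6, -5, -3, -2, -1, 0, 1, 2, 3, 5, 6}
|A - A| = 11

A - A = {-6, -5, -3, -2, -1, 0, 1, 2, 3, 5, 6}


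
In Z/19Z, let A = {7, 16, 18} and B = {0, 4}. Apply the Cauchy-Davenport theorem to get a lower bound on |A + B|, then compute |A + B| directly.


Cauchy-Davenport: |A + B| ≥ min(p, |A| + |B| - 1) for A, B nonempty in Z/pZ.
|A| = 3, |B| = 2, p = 19.
CD lower bound = min(19, 3 + 2 - 1) = min(19, 4) = 4.
Compute A + B mod 19 directly:
a = 7: 7+0=7, 7+4=11
a = 16: 16+0=16, 16+4=1
a = 18: 18+0=18, 18+4=3
A + B = {1, 3, 7, 11, 16, 18}, so |A + B| = 6.
Verify: 6 ≥ 4? Yes ✓.

CD lower bound = 4, actual |A + B| = 6.


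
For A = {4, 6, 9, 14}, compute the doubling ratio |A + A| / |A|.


|A| = 4.
Compute A + A by enumerating all 16 pairs.
A + A = {8, 10, 12, 13, 15, 18, 20, 23, 28}, so |A + A| = 9.
K = |A + A| / |A| = 9/4 (already in lowest terms) ≈ 2.2500.
Reference: AP of size 4 gives K = 7/4 ≈ 1.7500; a fully generic set of size 4 gives K ≈ 2.5000.

|A| = 4, |A + A| = 9, K = 9/4.


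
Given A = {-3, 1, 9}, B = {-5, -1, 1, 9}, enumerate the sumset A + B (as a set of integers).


A + B = {a + b : a ∈ A, b ∈ B}.
Enumerate all |A|·|B| = 3·4 = 12 pairs (a, b) and collect distinct sums.
a = -3: -3+-5=-8, -3+-1=-4, -3+1=-2, -3+9=6
a = 1: 1+-5=-4, 1+-1=0, 1+1=2, 1+9=10
a = 9: 9+-5=4, 9+-1=8, 9+1=10, 9+9=18
Collecting distinct sums: A + B = {-8, -4, -2, 0, 2, 4, 6, 8, 10, 18}
|A + B| = 10

A + B = {-8, -4, -2, 0, 2, 4, 6, 8, 10, 18}


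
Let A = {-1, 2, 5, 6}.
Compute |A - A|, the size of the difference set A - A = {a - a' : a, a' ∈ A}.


A - A = {a - a' : a, a' ∈ A}; |A| = 4.
Bounds: 2|A|-1 ≤ |A - A| ≤ |A|² - |A| + 1, i.e. 7 ≤ |A - A| ≤ 13.
Note: 0 ∈ A - A always (from a - a). The set is symmetric: if d ∈ A - A then -d ∈ A - A.
Enumerate nonzero differences d = a - a' with a > a' (then include -d):
Positive differences: {1, 3, 4, 6, 7}
Full difference set: {0} ∪ (positive diffs) ∪ (negative diffs).
|A - A| = 1 + 2·5 = 11 (matches direct enumeration: 11).

|A - A| = 11


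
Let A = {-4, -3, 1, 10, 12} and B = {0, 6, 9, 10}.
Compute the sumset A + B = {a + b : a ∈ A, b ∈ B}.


A + B = {a + b : a ∈ A, b ∈ B}.
Enumerate all |A|·|B| = 5·4 = 20 pairs (a, b) and collect distinct sums.
a = -4: -4+0=-4, -4+6=2, -4+9=5, -4+10=6
a = -3: -3+0=-3, -3+6=3, -3+9=6, -3+10=7
a = 1: 1+0=1, 1+6=7, 1+9=10, 1+10=11
a = 10: 10+0=10, 10+6=16, 10+9=19, 10+10=20
a = 12: 12+0=12, 12+6=18, 12+9=21, 12+10=22
Collecting distinct sums: A + B = {-4, -3, 1, 2, 3, 5, 6, 7, 10, 11, 12, 16, 18, 19, 20, 21, 22}
|A + B| = 17

A + B = {-4, -3, 1, 2, 3, 5, 6, 7, 10, 11, 12, 16, 18, 19, 20, 21, 22}


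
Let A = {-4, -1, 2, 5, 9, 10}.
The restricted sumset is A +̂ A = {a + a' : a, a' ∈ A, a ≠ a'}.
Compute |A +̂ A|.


Restricted sumset: A +̂ A = {a + a' : a ∈ A, a' ∈ A, a ≠ a'}.
Equivalently, take A + A and drop any sum 2a that is achievable ONLY as a + a for a ∈ A (i.e. sums representable only with equal summands).
Enumerate pairs (a, a') with a < a' (symmetric, so each unordered pair gives one sum; this covers all a ≠ a'):
  -4 + -1 = -5
  -4 + 2 = -2
  -4 + 5 = 1
  -4 + 9 = 5
  -4 + 10 = 6
  -1 + 2 = 1
  -1 + 5 = 4
  -1 + 9 = 8
  -1 + 10 = 9
  2 + 5 = 7
  2 + 9 = 11
  2 + 10 = 12
  5 + 9 = 14
  5 + 10 = 15
  9 + 10 = 19
Collected distinct sums: {-5, -2, 1, 4, 5, 6, 7, 8, 9, 11, 12, 14, 15, 19}
|A +̂ A| = 14
(Reference bound: |A +̂ A| ≥ 2|A| - 3 for |A| ≥ 2, with |A| = 6 giving ≥ 9.)

|A +̂ A| = 14


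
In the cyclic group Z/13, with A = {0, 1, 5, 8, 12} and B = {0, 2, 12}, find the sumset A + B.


Work in Z/13Z: reduce every sum a + b modulo 13.
Enumerate all 15 pairs:
a = 0: 0+0=0, 0+2=2, 0+12=12
a = 1: 1+0=1, 1+2=3, 1+12=0
a = 5: 5+0=5, 5+2=7, 5+12=4
a = 8: 8+0=8, 8+2=10, 8+12=7
a = 12: 12+0=12, 12+2=1, 12+12=11
Distinct residues collected: {0, 1, 2, 3, 4, 5, 7, 8, 10, 11, 12}
|A + B| = 11 (out of 13 total residues).

A + B = {0, 1, 2, 3, 4, 5, 7, 8, 10, 11, 12}


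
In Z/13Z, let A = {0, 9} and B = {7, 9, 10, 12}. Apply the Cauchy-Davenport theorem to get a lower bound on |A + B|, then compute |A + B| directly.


Cauchy-Davenport: |A + B| ≥ min(p, |A| + |B| - 1) for A, B nonempty in Z/pZ.
|A| = 2, |B| = 4, p = 13.
CD lower bound = min(13, 2 + 4 - 1) = min(13, 5) = 5.
Compute A + B mod 13 directly:
a = 0: 0+7=7, 0+9=9, 0+10=10, 0+12=12
a = 9: 9+7=3, 9+9=5, 9+10=6, 9+12=8
A + B = {3, 5, 6, 7, 8, 9, 10, 12}, so |A + B| = 8.
Verify: 8 ≥ 5? Yes ✓.

CD lower bound = 5, actual |A + B| = 8.


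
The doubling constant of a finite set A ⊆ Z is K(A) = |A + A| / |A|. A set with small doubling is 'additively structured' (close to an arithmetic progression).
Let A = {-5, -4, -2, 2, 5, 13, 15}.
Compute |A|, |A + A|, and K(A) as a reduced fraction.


|A| = 7.
Compute A + A by enumerating all 49 pairs.
A + A = {-10, -9, -8, -7, -6, -4, -3, -2, 0, 1, 3, 4, 7, 8, 9, 10, 11, 13, 15, 17, 18, 20, 26, 28, 30}, so |A + A| = 25.
K = |A + A| / |A| = 25/7 (already in lowest terms) ≈ 3.5714.
Reference: AP of size 7 gives K = 13/7 ≈ 1.8571; a fully generic set of size 7 gives K ≈ 4.0000.

|A| = 7, |A + A| = 25, K = 25/7.


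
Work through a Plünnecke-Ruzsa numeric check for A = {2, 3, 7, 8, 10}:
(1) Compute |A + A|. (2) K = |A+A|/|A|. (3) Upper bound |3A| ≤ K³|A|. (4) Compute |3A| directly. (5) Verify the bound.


|A| = 5.
Step 1: Compute A + A by enumerating all 25 pairs.
A + A = {4, 5, 6, 9, 10, 11, 12, 13, 14, 15, 16, 17, 18, 20}, so |A + A| = 14.
Step 2: Doubling constant K = |A + A|/|A| = 14/5 = 14/5 ≈ 2.8000.
Step 3: Plünnecke-Ruzsa gives |3A| ≤ K³·|A| = (2.8000)³ · 5 ≈ 109.7600.
Step 4: Compute 3A = A + A + A directly by enumerating all triples (a,b,c) ∈ A³; |3A| = 23.
Step 5: Check 23 ≤ 109.7600? Yes ✓.

K = 14/5, Plünnecke-Ruzsa bound K³|A| ≈ 109.7600, |3A| = 23, inequality holds.


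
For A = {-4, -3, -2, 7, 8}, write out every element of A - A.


A - A = {a - a' : a, a' ∈ A}.
Compute a - a' for each ordered pair (a, a'):
a = -4: -4--4=0, -4--3=-1, -4--2=-2, -4-7=-11, -4-8=-12
a = -3: -3--4=1, -3--3=0, -3--2=-1, -3-7=-10, -3-8=-11
a = -2: -2--4=2, -2--3=1, -2--2=0, -2-7=-9, -2-8=-10
a = 7: 7--4=11, 7--3=10, 7--2=9, 7-7=0, 7-8=-1
a = 8: 8--4=12, 8--3=11, 8--2=10, 8-7=1, 8-8=0
Collecting distinct values (and noting 0 appears from a-a):
A - A = {-12, -11, -10, -9, -2, -1, 0, 1, 2, 9, 10, 11, 12}
|A - A| = 13

A - A = {-12, -11, -10, -9, -2, -1, 0, 1, 2, 9, 10, 11, 12}


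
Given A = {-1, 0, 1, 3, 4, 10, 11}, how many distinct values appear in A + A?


A + A = {a + a' : a, a' ∈ A}; |A| = 7.
General bounds: 2|A| - 1 ≤ |A + A| ≤ |A|(|A|+1)/2, i.e. 13 ≤ |A + A| ≤ 28.
Lower bound 2|A|-1 is attained iff A is an arithmetic progression.
Enumerate sums a + a' for a ≤ a' (symmetric, so this suffices):
a = -1: -1+-1=-2, -1+0=-1, -1+1=0, -1+3=2, -1+4=3, -1+10=9, -1+11=10
a = 0: 0+0=0, 0+1=1, 0+3=3, 0+4=4, 0+10=10, 0+11=11
a = 1: 1+1=2, 1+3=4, 1+4=5, 1+10=11, 1+11=12
a = 3: 3+3=6, 3+4=7, 3+10=13, 3+11=14
a = 4: 4+4=8, 4+10=14, 4+11=15
a = 10: 10+10=20, 10+11=21
a = 11: 11+11=22
Distinct sums: {-2, -1, 0, 1, 2, 3, 4, 5, 6, 7, 8, 9, 10, 11, 12, 13, 14, 15, 20, 21, 22}
|A + A| = 21

|A + A| = 21


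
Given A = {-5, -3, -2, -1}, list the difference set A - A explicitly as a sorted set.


A - A = {a - a' : a, a' ∈ A}.
Compute a - a' for each ordered pair (a, a'):
a = -5: -5--5=0, -5--3=-2, -5--2=-3, -5--1=-4
a = -3: -3--5=2, -3--3=0, -3--2=-1, -3--1=-2
a = -2: -2--5=3, -2--3=1, -2--2=0, -2--1=-1
a = -1: -1--5=4, -1--3=2, -1--2=1, -1--1=0
Collecting distinct values (and noting 0 appears from a-a):
A - A = {-4, -3, -2, -1, 0, 1, 2, 3, 4}
|A - A| = 9

A - A = {-4, -3, -2, -1, 0, 1, 2, 3, 4}


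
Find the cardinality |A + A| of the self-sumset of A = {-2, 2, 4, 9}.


A + A = {a + a' : a, a' ∈ A}; |A| = 4.
General bounds: 2|A| - 1 ≤ |A + A| ≤ |A|(|A|+1)/2, i.e. 7 ≤ |A + A| ≤ 10.
Lower bound 2|A|-1 is attained iff A is an arithmetic progression.
Enumerate sums a + a' for a ≤ a' (symmetric, so this suffices):
a = -2: -2+-2=-4, -2+2=0, -2+4=2, -2+9=7
a = 2: 2+2=4, 2+4=6, 2+9=11
a = 4: 4+4=8, 4+9=13
a = 9: 9+9=18
Distinct sums: {-4, 0, 2, 4, 6, 7, 8, 11, 13, 18}
|A + A| = 10

|A + A| = 10


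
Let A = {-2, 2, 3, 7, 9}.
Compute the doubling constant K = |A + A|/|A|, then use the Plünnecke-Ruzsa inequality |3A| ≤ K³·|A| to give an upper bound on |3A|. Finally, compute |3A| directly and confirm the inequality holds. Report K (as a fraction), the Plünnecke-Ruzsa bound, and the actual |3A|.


|A| = 5.
Step 1: Compute A + A by enumerating all 25 pairs.
A + A = {-4, 0, 1, 4, 5, 6, 7, 9, 10, 11, 12, 14, 16, 18}, so |A + A| = 14.
Step 2: Doubling constant K = |A + A|/|A| = 14/5 = 14/5 ≈ 2.8000.
Step 3: Plünnecke-Ruzsa gives |3A| ≤ K³·|A| = (2.8000)³ · 5 ≈ 109.7600.
Step 4: Compute 3A = A + A + A directly by enumerating all triples (a,b,c) ∈ A³; |3A| = 26.
Step 5: Check 26 ≤ 109.7600? Yes ✓.

K = 14/5, Plünnecke-Ruzsa bound K³|A| ≈ 109.7600, |3A| = 26, inequality holds.


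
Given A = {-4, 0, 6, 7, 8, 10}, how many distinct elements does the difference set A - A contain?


A - A = {a - a' : a, a' ∈ A}; |A| = 6.
Bounds: 2|A|-1 ≤ |A - A| ≤ |A|² - |A| + 1, i.e. 11 ≤ |A - A| ≤ 31.
Note: 0 ∈ A - A always (from a - a). The set is symmetric: if d ∈ A - A then -d ∈ A - A.
Enumerate nonzero differences d = a - a' with a > a' (then include -d):
Positive differences: {1, 2, 3, 4, 6, 7, 8, 10, 11, 12, 14}
Full difference set: {0} ∪ (positive diffs) ∪ (negative diffs).
|A - A| = 1 + 2·11 = 23 (matches direct enumeration: 23).

|A - A| = 23


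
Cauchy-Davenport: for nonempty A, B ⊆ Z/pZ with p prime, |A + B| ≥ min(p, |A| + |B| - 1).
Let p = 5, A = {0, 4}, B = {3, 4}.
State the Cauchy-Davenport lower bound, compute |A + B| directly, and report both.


Cauchy-Davenport: |A + B| ≥ min(p, |A| + |B| - 1) for A, B nonempty in Z/pZ.
|A| = 2, |B| = 2, p = 5.
CD lower bound = min(5, 2 + 2 - 1) = min(5, 3) = 3.
Compute A + B mod 5 directly:
a = 0: 0+3=3, 0+4=4
a = 4: 4+3=2, 4+4=3
A + B = {2, 3, 4}, so |A + B| = 3.
Verify: 3 ≥ 3? Yes ✓.

CD lower bound = 3, actual |A + B| = 3.


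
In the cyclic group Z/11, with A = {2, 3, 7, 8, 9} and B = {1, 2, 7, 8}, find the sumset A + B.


Work in Z/11Z: reduce every sum a + b modulo 11.
Enumerate all 20 pairs:
a = 2: 2+1=3, 2+2=4, 2+7=9, 2+8=10
a = 3: 3+1=4, 3+2=5, 3+7=10, 3+8=0
a = 7: 7+1=8, 7+2=9, 7+7=3, 7+8=4
a = 8: 8+1=9, 8+2=10, 8+7=4, 8+8=5
a = 9: 9+1=10, 9+2=0, 9+7=5, 9+8=6
Distinct residues collected: {0, 3, 4, 5, 6, 8, 9, 10}
|A + B| = 8 (out of 11 total residues).

A + B = {0, 3, 4, 5, 6, 8, 9, 10}


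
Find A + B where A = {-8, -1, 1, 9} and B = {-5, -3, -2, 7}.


A + B = {a + b : a ∈ A, b ∈ B}.
Enumerate all |A|·|B| = 4·4 = 16 pairs (a, b) and collect distinct sums.
a = -8: -8+-5=-13, -8+-3=-11, -8+-2=-10, -8+7=-1
a = -1: -1+-5=-6, -1+-3=-4, -1+-2=-3, -1+7=6
a = 1: 1+-5=-4, 1+-3=-2, 1+-2=-1, 1+7=8
a = 9: 9+-5=4, 9+-3=6, 9+-2=7, 9+7=16
Collecting distinct sums: A + B = {-13, -11, -10, -6, -4, -3, -2, -1, 4, 6, 7, 8, 16}
|A + B| = 13

A + B = {-13, -11, -10, -6, -4, -3, -2, -1, 4, 6, 7, 8, 16}


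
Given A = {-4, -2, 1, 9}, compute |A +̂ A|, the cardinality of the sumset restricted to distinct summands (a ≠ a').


Restricted sumset: A +̂ A = {a + a' : a ∈ A, a' ∈ A, a ≠ a'}.
Equivalently, take A + A and drop any sum 2a that is achievable ONLY as a + a for a ∈ A (i.e. sums representable only with equal summands).
Enumerate pairs (a, a') with a < a' (symmetric, so each unordered pair gives one sum; this covers all a ≠ a'):
  -4 + -2 = -6
  -4 + 1 = -3
  -4 + 9 = 5
  -2 + 1 = -1
  -2 + 9 = 7
  1 + 9 = 10
Collected distinct sums: {-6, -3, -1, 5, 7, 10}
|A +̂ A| = 6
(Reference bound: |A +̂ A| ≥ 2|A| - 3 for |A| ≥ 2, with |A| = 4 giving ≥ 5.)

|A +̂ A| = 6


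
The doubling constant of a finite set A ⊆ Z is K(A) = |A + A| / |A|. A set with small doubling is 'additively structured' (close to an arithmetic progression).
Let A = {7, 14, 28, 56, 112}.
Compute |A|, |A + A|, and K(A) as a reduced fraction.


|A| = 5.
Compute A + A by enumerating all 25 pairs.
A + A = {14, 21, 28, 35, 42, 56, 63, 70, 84, 112, 119, 126, 140, 168, 224}, so |A + A| = 15.
K = |A + A| / |A| = 15/5 = 3/1 ≈ 3.0000.
Reference: AP of size 5 gives K = 9/5 ≈ 1.8000; a fully generic set of size 5 gives K ≈ 3.0000.

|A| = 5, |A + A| = 15, K = 15/5 = 3/1.


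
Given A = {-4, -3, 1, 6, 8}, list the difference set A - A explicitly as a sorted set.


A - A = {a - a' : a, a' ∈ A}.
Compute a - a' for each ordered pair (a, a'):
a = -4: -4--4=0, -4--3=-1, -4-1=-5, -4-6=-10, -4-8=-12
a = -3: -3--4=1, -3--3=0, -3-1=-4, -3-6=-9, -3-8=-11
a = 1: 1--4=5, 1--3=4, 1-1=0, 1-6=-5, 1-8=-7
a = 6: 6--4=10, 6--3=9, 6-1=5, 6-6=0, 6-8=-2
a = 8: 8--4=12, 8--3=11, 8-1=7, 8-6=2, 8-8=0
Collecting distinct values (and noting 0 appears from a-a):
A - A = {-12, -11, -10, -9, -7, -5, -4, -2, -1, 0, 1, 2, 4, 5, 7, 9, 10, 11, 12}
|A - A| = 19

A - A = {-12, -11, -10, -9, -7, -5, -4, -2, -1, 0, 1, 2, 4, 5, 7, 9, 10, 11, 12}


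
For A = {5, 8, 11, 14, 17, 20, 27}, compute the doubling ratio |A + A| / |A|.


|A| = 7.
Compute A + A by enumerating all 49 pairs.
A + A = {10, 13, 16, 19, 22, 25, 28, 31, 32, 34, 35, 37, 38, 40, 41, 44, 47, 54}, so |A + A| = 18.
K = |A + A| / |A| = 18/7 (already in lowest terms) ≈ 2.5714.
Reference: AP of size 7 gives K = 13/7 ≈ 1.8571; a fully generic set of size 7 gives K ≈ 4.0000.

|A| = 7, |A + A| = 18, K = 18/7.


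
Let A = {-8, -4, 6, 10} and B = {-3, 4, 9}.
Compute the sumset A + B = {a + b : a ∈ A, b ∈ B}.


A + B = {a + b : a ∈ A, b ∈ B}.
Enumerate all |A|·|B| = 4·3 = 12 pairs (a, b) and collect distinct sums.
a = -8: -8+-3=-11, -8+4=-4, -8+9=1
a = -4: -4+-3=-7, -4+4=0, -4+9=5
a = 6: 6+-3=3, 6+4=10, 6+9=15
a = 10: 10+-3=7, 10+4=14, 10+9=19
Collecting distinct sums: A + B = {-11, -7, -4, 0, 1, 3, 5, 7, 10, 14, 15, 19}
|A + B| = 12

A + B = {-11, -7, -4, 0, 1, 3, 5, 7, 10, 14, 15, 19}


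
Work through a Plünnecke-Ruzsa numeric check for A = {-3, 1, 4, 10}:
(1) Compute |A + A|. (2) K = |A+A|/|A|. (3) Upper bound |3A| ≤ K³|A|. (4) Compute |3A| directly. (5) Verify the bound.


|A| = 4.
Step 1: Compute A + A by enumerating all 16 pairs.
A + A = {-6, -2, 1, 2, 5, 7, 8, 11, 14, 20}, so |A + A| = 10.
Step 2: Doubling constant K = |A + A|/|A| = 10/4 = 10/4 ≈ 2.5000.
Step 3: Plünnecke-Ruzsa gives |3A| ≤ K³·|A| = (2.5000)³ · 4 ≈ 62.5000.
Step 4: Compute 3A = A + A + A directly by enumerating all triples (a,b,c) ∈ A³; |3A| = 19.
Step 5: Check 19 ≤ 62.5000? Yes ✓.

K = 10/4, Plünnecke-Ruzsa bound K³|A| ≈ 62.5000, |3A| = 19, inequality holds.


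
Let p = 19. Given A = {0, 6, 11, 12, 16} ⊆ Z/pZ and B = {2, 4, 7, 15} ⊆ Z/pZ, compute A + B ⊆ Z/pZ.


Work in Z/19Z: reduce every sum a + b modulo 19.
Enumerate all 20 pairs:
a = 0: 0+2=2, 0+4=4, 0+7=7, 0+15=15
a = 6: 6+2=8, 6+4=10, 6+7=13, 6+15=2
a = 11: 11+2=13, 11+4=15, 11+7=18, 11+15=7
a = 12: 12+2=14, 12+4=16, 12+7=0, 12+15=8
a = 16: 16+2=18, 16+4=1, 16+7=4, 16+15=12
Distinct residues collected: {0, 1, 2, 4, 7, 8, 10, 12, 13, 14, 15, 16, 18}
|A + B| = 13 (out of 19 total residues).

A + B = {0, 1, 2, 4, 7, 8, 10, 12, 13, 14, 15, 16, 18}


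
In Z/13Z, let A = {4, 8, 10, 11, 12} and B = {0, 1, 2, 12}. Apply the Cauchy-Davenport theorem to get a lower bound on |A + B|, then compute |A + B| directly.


Cauchy-Davenport: |A + B| ≥ min(p, |A| + |B| - 1) for A, B nonempty in Z/pZ.
|A| = 5, |B| = 4, p = 13.
CD lower bound = min(13, 5 + 4 - 1) = min(13, 8) = 8.
Compute A + B mod 13 directly:
a = 4: 4+0=4, 4+1=5, 4+2=6, 4+12=3
a = 8: 8+0=8, 8+1=9, 8+2=10, 8+12=7
a = 10: 10+0=10, 10+1=11, 10+2=12, 10+12=9
a = 11: 11+0=11, 11+1=12, 11+2=0, 11+12=10
a = 12: 12+0=12, 12+1=0, 12+2=1, 12+12=11
A + B = {0, 1, 3, 4, 5, 6, 7, 8, 9, 10, 11, 12}, so |A + B| = 12.
Verify: 12 ≥ 8? Yes ✓.

CD lower bound = 8, actual |A + B| = 12.


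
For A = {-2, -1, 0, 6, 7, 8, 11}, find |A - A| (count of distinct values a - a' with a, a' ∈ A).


A - A = {a - a' : a, a' ∈ A}; |A| = 7.
Bounds: 2|A|-1 ≤ |A - A| ≤ |A|² - |A| + 1, i.e. 13 ≤ |A - A| ≤ 43.
Note: 0 ∈ A - A always (from a - a). The set is symmetric: if d ∈ A - A then -d ∈ A - A.
Enumerate nonzero differences d = a - a' with a > a' (then include -d):
Positive differences: {1, 2, 3, 4, 5, 6, 7, 8, 9, 10, 11, 12, 13}
Full difference set: {0} ∪ (positive diffs) ∪ (negative diffs).
|A - A| = 1 + 2·13 = 27 (matches direct enumeration: 27).

|A - A| = 27


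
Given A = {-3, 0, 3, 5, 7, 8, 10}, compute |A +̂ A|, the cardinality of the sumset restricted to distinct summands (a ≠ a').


Restricted sumset: A +̂ A = {a + a' : a ∈ A, a' ∈ A, a ≠ a'}.
Equivalently, take A + A and drop any sum 2a that is achievable ONLY as a + a for a ∈ A (i.e. sums representable only with equal summands).
Enumerate pairs (a, a') with a < a' (symmetric, so each unordered pair gives one sum; this covers all a ≠ a'):
  -3 + 0 = -3
  -3 + 3 = 0
  -3 + 5 = 2
  -3 + 7 = 4
  -3 + 8 = 5
  -3 + 10 = 7
  0 + 3 = 3
  0 + 5 = 5
  0 + 7 = 7
  0 + 8 = 8
  0 + 10 = 10
  3 + 5 = 8
  3 + 7 = 10
  3 + 8 = 11
  3 + 10 = 13
  5 + 7 = 12
  5 + 8 = 13
  5 + 10 = 15
  7 + 8 = 15
  7 + 10 = 17
  8 + 10 = 18
Collected distinct sums: {-3, 0, 2, 3, 4, 5, 7, 8, 10, 11, 12, 13, 15, 17, 18}
|A +̂ A| = 15
(Reference bound: |A +̂ A| ≥ 2|A| - 3 for |A| ≥ 2, with |A| = 7 giving ≥ 11.)

|A +̂ A| = 15


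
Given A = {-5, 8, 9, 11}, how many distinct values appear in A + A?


A + A = {a + a' : a, a' ∈ A}; |A| = 4.
General bounds: 2|A| - 1 ≤ |A + A| ≤ |A|(|A|+1)/2, i.e. 7 ≤ |A + A| ≤ 10.
Lower bound 2|A|-1 is attained iff A is an arithmetic progression.
Enumerate sums a + a' for a ≤ a' (symmetric, so this suffices):
a = -5: -5+-5=-10, -5+8=3, -5+9=4, -5+11=6
a = 8: 8+8=16, 8+9=17, 8+11=19
a = 9: 9+9=18, 9+11=20
a = 11: 11+11=22
Distinct sums: {-10, 3, 4, 6, 16, 17, 18, 19, 20, 22}
|A + A| = 10

|A + A| = 10


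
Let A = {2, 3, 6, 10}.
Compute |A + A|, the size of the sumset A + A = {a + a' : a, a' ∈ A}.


A + A = {a + a' : a, a' ∈ A}; |A| = 4.
General bounds: 2|A| - 1 ≤ |A + A| ≤ |A|(|A|+1)/2, i.e. 7 ≤ |A + A| ≤ 10.
Lower bound 2|A|-1 is attained iff A is an arithmetic progression.
Enumerate sums a + a' for a ≤ a' (symmetric, so this suffices):
a = 2: 2+2=4, 2+3=5, 2+6=8, 2+10=12
a = 3: 3+3=6, 3+6=9, 3+10=13
a = 6: 6+6=12, 6+10=16
a = 10: 10+10=20
Distinct sums: {4, 5, 6, 8, 9, 12, 13, 16, 20}
|A + A| = 9

|A + A| = 9


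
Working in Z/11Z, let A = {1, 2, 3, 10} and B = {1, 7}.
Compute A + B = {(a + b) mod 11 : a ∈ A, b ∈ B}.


Work in Z/11Z: reduce every sum a + b modulo 11.
Enumerate all 8 pairs:
a = 1: 1+1=2, 1+7=8
a = 2: 2+1=3, 2+7=9
a = 3: 3+1=4, 3+7=10
a = 10: 10+1=0, 10+7=6
Distinct residues collected: {0, 2, 3, 4, 6, 8, 9, 10}
|A + B| = 8 (out of 11 total residues).

A + B = {0, 2, 3, 4, 6, 8, 9, 10}


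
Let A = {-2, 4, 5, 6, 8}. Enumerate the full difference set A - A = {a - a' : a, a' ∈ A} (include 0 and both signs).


A - A = {a - a' : a, a' ∈ A}.
Compute a - a' for each ordered pair (a, a'):
a = -2: -2--2=0, -2-4=-6, -2-5=-7, -2-6=-8, -2-8=-10
a = 4: 4--2=6, 4-4=0, 4-5=-1, 4-6=-2, 4-8=-4
a = 5: 5--2=7, 5-4=1, 5-5=0, 5-6=-1, 5-8=-3
a = 6: 6--2=8, 6-4=2, 6-5=1, 6-6=0, 6-8=-2
a = 8: 8--2=10, 8-4=4, 8-5=3, 8-6=2, 8-8=0
Collecting distinct values (and noting 0 appears from a-a):
A - A = {-10, -8, -7, -6, -4, -3, -2, -1, 0, 1, 2, 3, 4, 6, 7, 8, 10}
|A - A| = 17

A - A = {-10, -8, -7, -6, -4, -3, -2, -1, 0, 1, 2, 3, 4, 6, 7, 8, 10}


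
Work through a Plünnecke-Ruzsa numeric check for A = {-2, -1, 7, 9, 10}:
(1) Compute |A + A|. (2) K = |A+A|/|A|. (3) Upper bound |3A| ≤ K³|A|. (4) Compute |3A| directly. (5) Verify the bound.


|A| = 5.
Step 1: Compute A + A by enumerating all 25 pairs.
A + A = {-4, -3, -2, 5, 6, 7, 8, 9, 14, 16, 17, 18, 19, 20}, so |A + A| = 14.
Step 2: Doubling constant K = |A + A|/|A| = 14/5 = 14/5 ≈ 2.8000.
Step 3: Plünnecke-Ruzsa gives |3A| ≤ K³·|A| = (2.8000)³ · 5 ≈ 109.7600.
Step 4: Compute 3A = A + A + A directly by enumerating all triples (a,b,c) ∈ A³; |3A| = 27.
Step 5: Check 27 ≤ 109.7600? Yes ✓.

K = 14/5, Plünnecke-Ruzsa bound K³|A| ≈ 109.7600, |3A| = 27, inequality holds.


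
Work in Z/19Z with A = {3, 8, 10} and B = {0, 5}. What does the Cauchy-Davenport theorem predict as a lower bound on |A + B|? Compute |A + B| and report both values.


Cauchy-Davenport: |A + B| ≥ min(p, |A| + |B| - 1) for A, B nonempty in Z/pZ.
|A| = 3, |B| = 2, p = 19.
CD lower bound = min(19, 3 + 2 - 1) = min(19, 4) = 4.
Compute A + B mod 19 directly:
a = 3: 3+0=3, 3+5=8
a = 8: 8+0=8, 8+5=13
a = 10: 10+0=10, 10+5=15
A + B = {3, 8, 10, 13, 15}, so |A + B| = 5.
Verify: 5 ≥ 4? Yes ✓.

CD lower bound = 4, actual |A + B| = 5.


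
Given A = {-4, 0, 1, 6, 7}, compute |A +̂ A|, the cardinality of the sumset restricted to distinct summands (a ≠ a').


Restricted sumset: A +̂ A = {a + a' : a ∈ A, a' ∈ A, a ≠ a'}.
Equivalently, take A + A and drop any sum 2a that is achievable ONLY as a + a for a ∈ A (i.e. sums representable only with equal summands).
Enumerate pairs (a, a') with a < a' (symmetric, so each unordered pair gives one sum; this covers all a ≠ a'):
  -4 + 0 = -4
  -4 + 1 = -3
  -4 + 6 = 2
  -4 + 7 = 3
  0 + 1 = 1
  0 + 6 = 6
  0 + 7 = 7
  1 + 6 = 7
  1 + 7 = 8
  6 + 7 = 13
Collected distinct sums: {-4, -3, 1, 2, 3, 6, 7, 8, 13}
|A +̂ A| = 9
(Reference bound: |A +̂ A| ≥ 2|A| - 3 for |A| ≥ 2, with |A| = 5 giving ≥ 7.)

|A +̂ A| = 9


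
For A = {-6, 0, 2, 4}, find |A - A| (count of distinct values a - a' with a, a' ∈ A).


A - A = {a - a' : a, a' ∈ A}; |A| = 4.
Bounds: 2|A|-1 ≤ |A - A| ≤ |A|² - |A| + 1, i.e. 7 ≤ |A - A| ≤ 13.
Note: 0 ∈ A - A always (from a - a). The set is symmetric: if d ∈ A - A then -d ∈ A - A.
Enumerate nonzero differences d = a - a' with a > a' (then include -d):
Positive differences: {2, 4, 6, 8, 10}
Full difference set: {0} ∪ (positive diffs) ∪ (negative diffs).
|A - A| = 1 + 2·5 = 11 (matches direct enumeration: 11).

|A - A| = 11


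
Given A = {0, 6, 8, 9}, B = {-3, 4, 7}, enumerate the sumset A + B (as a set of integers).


A + B = {a + b : a ∈ A, b ∈ B}.
Enumerate all |A|·|B| = 4·3 = 12 pairs (a, b) and collect distinct sums.
a = 0: 0+-3=-3, 0+4=4, 0+7=7
a = 6: 6+-3=3, 6+4=10, 6+7=13
a = 8: 8+-3=5, 8+4=12, 8+7=15
a = 9: 9+-3=6, 9+4=13, 9+7=16
Collecting distinct sums: A + B = {-3, 3, 4, 5, 6, 7, 10, 12, 13, 15, 16}
|A + B| = 11

A + B = {-3, 3, 4, 5, 6, 7, 10, 12, 13, 15, 16}


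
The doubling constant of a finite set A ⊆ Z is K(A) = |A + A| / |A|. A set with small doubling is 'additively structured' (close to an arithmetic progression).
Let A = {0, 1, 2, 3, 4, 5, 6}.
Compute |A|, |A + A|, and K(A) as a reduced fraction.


|A| = 7.
Compute A + A by enumerating all 49 pairs.
A + A = {0, 1, 2, 3, 4, 5, 6, 7, 8, 9, 10, 11, 12}, so |A + A| = 13.
K = |A + A| / |A| = 13/7 (already in lowest terms) ≈ 1.8571.
Reference: AP of size 7 gives K = 13/7 ≈ 1.8571; a fully generic set of size 7 gives K ≈ 4.0000.

|A| = 7, |A + A| = 13, K = 13/7.


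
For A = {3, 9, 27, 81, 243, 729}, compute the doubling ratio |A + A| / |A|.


|A| = 6.
Compute A + A by enumerating all 36 pairs.
A + A = {6, 12, 18, 30, 36, 54, 84, 90, 108, 162, 246, 252, 270, 324, 486, 732, 738, 756, 810, 972, 1458}, so |A + A| = 21.
K = |A + A| / |A| = 21/6 = 7/2 ≈ 3.5000.
Reference: AP of size 6 gives K = 11/6 ≈ 1.8333; a fully generic set of size 6 gives K ≈ 3.5000.

|A| = 6, |A + A| = 21, K = 21/6 = 7/2.


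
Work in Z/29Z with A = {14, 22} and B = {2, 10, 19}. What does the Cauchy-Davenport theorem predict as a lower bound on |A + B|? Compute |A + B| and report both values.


Cauchy-Davenport: |A + B| ≥ min(p, |A| + |B| - 1) for A, B nonempty in Z/pZ.
|A| = 2, |B| = 3, p = 29.
CD lower bound = min(29, 2 + 3 - 1) = min(29, 4) = 4.
Compute A + B mod 29 directly:
a = 14: 14+2=16, 14+10=24, 14+19=4
a = 22: 22+2=24, 22+10=3, 22+19=12
A + B = {3, 4, 12, 16, 24}, so |A + B| = 5.
Verify: 5 ≥ 4? Yes ✓.

CD lower bound = 4, actual |A + B| = 5.


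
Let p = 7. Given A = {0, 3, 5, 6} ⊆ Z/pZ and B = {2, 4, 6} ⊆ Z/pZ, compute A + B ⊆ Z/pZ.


Work in Z/7Z: reduce every sum a + b modulo 7.
Enumerate all 12 pairs:
a = 0: 0+2=2, 0+4=4, 0+6=6
a = 3: 3+2=5, 3+4=0, 3+6=2
a = 5: 5+2=0, 5+4=2, 5+6=4
a = 6: 6+2=1, 6+4=3, 6+6=5
Distinct residues collected: {0, 1, 2, 3, 4, 5, 6}
|A + B| = 7 (out of 7 total residues).

A + B = {0, 1, 2, 3, 4, 5, 6}


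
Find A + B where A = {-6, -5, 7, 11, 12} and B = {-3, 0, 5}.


A + B = {a + b : a ∈ A, b ∈ B}.
Enumerate all |A|·|B| = 5·3 = 15 pairs (a, b) and collect distinct sums.
a = -6: -6+-3=-9, -6+0=-6, -6+5=-1
a = -5: -5+-3=-8, -5+0=-5, -5+5=0
a = 7: 7+-3=4, 7+0=7, 7+5=12
a = 11: 11+-3=8, 11+0=11, 11+5=16
a = 12: 12+-3=9, 12+0=12, 12+5=17
Collecting distinct sums: A + B = {-9, -8, -6, -5, -1, 0, 4, 7, 8, 9, 11, 12, 16, 17}
|A + B| = 14

A + B = {-9, -8, -6, -5, -1, 0, 4, 7, 8, 9, 11, 12, 16, 17}


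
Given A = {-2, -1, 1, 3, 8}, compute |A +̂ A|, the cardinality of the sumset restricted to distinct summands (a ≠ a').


Restricted sumset: A +̂ A = {a + a' : a ∈ A, a' ∈ A, a ≠ a'}.
Equivalently, take A + A and drop any sum 2a that is achievable ONLY as a + a for a ∈ A (i.e. sums representable only with equal summands).
Enumerate pairs (a, a') with a < a' (symmetric, so each unordered pair gives one sum; this covers all a ≠ a'):
  -2 + -1 = -3
  -2 + 1 = -1
  -2 + 3 = 1
  -2 + 8 = 6
  -1 + 1 = 0
  -1 + 3 = 2
  -1 + 8 = 7
  1 + 3 = 4
  1 + 8 = 9
  3 + 8 = 11
Collected distinct sums: {-3, -1, 0, 1, 2, 4, 6, 7, 9, 11}
|A +̂ A| = 10
(Reference bound: |A +̂ A| ≥ 2|A| - 3 for |A| ≥ 2, with |A| = 5 giving ≥ 7.)

|A +̂ A| = 10


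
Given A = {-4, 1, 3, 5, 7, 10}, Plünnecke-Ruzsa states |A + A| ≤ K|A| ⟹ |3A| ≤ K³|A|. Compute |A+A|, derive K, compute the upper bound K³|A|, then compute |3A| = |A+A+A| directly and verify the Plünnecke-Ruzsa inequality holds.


|A| = 6.
Step 1: Compute A + A by enumerating all 36 pairs.
A + A = {-8, -3, -1, 1, 2, 3, 4, 6, 8, 10, 11, 12, 13, 14, 15, 17, 20}, so |A + A| = 17.
Step 2: Doubling constant K = |A + A|/|A| = 17/6 = 17/6 ≈ 2.8333.
Step 3: Plünnecke-Ruzsa gives |3A| ≤ K³·|A| = (2.8333)³ · 6 ≈ 136.4722.
Step 4: Compute 3A = A + A + A directly by enumerating all triples (a,b,c) ∈ A³; |3A| = 33.
Step 5: Check 33 ≤ 136.4722? Yes ✓.

K = 17/6, Plünnecke-Ruzsa bound K³|A| ≈ 136.4722, |3A| = 33, inequality holds.


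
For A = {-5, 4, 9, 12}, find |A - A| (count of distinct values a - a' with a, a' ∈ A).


A - A = {a - a' : a, a' ∈ A}; |A| = 4.
Bounds: 2|A|-1 ≤ |A - A| ≤ |A|² - |A| + 1, i.e. 7 ≤ |A - A| ≤ 13.
Note: 0 ∈ A - A always (from a - a). The set is symmetric: if d ∈ A - A then -d ∈ A - A.
Enumerate nonzero differences d = a - a' with a > a' (then include -d):
Positive differences: {3, 5, 8, 9, 14, 17}
Full difference set: {0} ∪ (positive diffs) ∪ (negative diffs).
|A - A| = 1 + 2·6 = 13 (matches direct enumeration: 13).

|A - A| = 13


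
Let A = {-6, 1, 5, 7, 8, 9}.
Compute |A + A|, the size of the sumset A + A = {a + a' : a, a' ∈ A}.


A + A = {a + a' : a, a' ∈ A}; |A| = 6.
General bounds: 2|A| - 1 ≤ |A + A| ≤ |A|(|A|+1)/2, i.e. 11 ≤ |A + A| ≤ 21.
Lower bound 2|A|-1 is attained iff A is an arithmetic progression.
Enumerate sums a + a' for a ≤ a' (symmetric, so this suffices):
a = -6: -6+-6=-12, -6+1=-5, -6+5=-1, -6+7=1, -6+8=2, -6+9=3
a = 1: 1+1=2, 1+5=6, 1+7=8, 1+8=9, 1+9=10
a = 5: 5+5=10, 5+7=12, 5+8=13, 5+9=14
a = 7: 7+7=14, 7+8=15, 7+9=16
a = 8: 8+8=16, 8+9=17
a = 9: 9+9=18
Distinct sums: {-12, -5, -1, 1, 2, 3, 6, 8, 9, 10, 12, 13, 14, 15, 16, 17, 18}
|A + A| = 17

|A + A| = 17


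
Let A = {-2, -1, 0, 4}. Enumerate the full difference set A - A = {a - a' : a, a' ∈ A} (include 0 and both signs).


A - A = {a - a' : a, a' ∈ A}.
Compute a - a' for each ordered pair (a, a'):
a = -2: -2--2=0, -2--1=-1, -2-0=-2, -2-4=-6
a = -1: -1--2=1, -1--1=0, -1-0=-1, -1-4=-5
a = 0: 0--2=2, 0--1=1, 0-0=0, 0-4=-4
a = 4: 4--2=6, 4--1=5, 4-0=4, 4-4=0
Collecting distinct values (and noting 0 appears from a-a):
A - A = {-6, -5, -4, -2, -1, 0, 1, 2, 4, 5, 6}
|A - A| = 11

A - A = {-6, -5, -4, -2, -1, 0, 1, 2, 4, 5, 6}


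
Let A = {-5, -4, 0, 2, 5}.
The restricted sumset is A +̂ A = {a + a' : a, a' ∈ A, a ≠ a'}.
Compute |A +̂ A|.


Restricted sumset: A +̂ A = {a + a' : a ∈ A, a' ∈ A, a ≠ a'}.
Equivalently, take A + A and drop any sum 2a that is achievable ONLY as a + a for a ∈ A (i.e. sums representable only with equal summands).
Enumerate pairs (a, a') with a < a' (symmetric, so each unordered pair gives one sum; this covers all a ≠ a'):
  -5 + -4 = -9
  -5 + 0 = -5
  -5 + 2 = -3
  -5 + 5 = 0
  -4 + 0 = -4
  -4 + 2 = -2
  -4 + 5 = 1
  0 + 2 = 2
  0 + 5 = 5
  2 + 5 = 7
Collected distinct sums: {-9, -5, -4, -3, -2, 0, 1, 2, 5, 7}
|A +̂ A| = 10
(Reference bound: |A +̂ A| ≥ 2|A| - 3 for |A| ≥ 2, with |A| = 5 giving ≥ 7.)

|A +̂ A| = 10


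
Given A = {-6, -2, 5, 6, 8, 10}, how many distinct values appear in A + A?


A + A = {a + a' : a, a' ∈ A}; |A| = 6.
General bounds: 2|A| - 1 ≤ |A + A| ≤ |A|(|A|+1)/2, i.e. 11 ≤ |A + A| ≤ 21.
Lower bound 2|A|-1 is attained iff A is an arithmetic progression.
Enumerate sums a + a' for a ≤ a' (symmetric, so this suffices):
a = -6: -6+-6=-12, -6+-2=-8, -6+5=-1, -6+6=0, -6+8=2, -6+10=4
a = -2: -2+-2=-4, -2+5=3, -2+6=4, -2+8=6, -2+10=8
a = 5: 5+5=10, 5+6=11, 5+8=13, 5+10=15
a = 6: 6+6=12, 6+8=14, 6+10=16
a = 8: 8+8=16, 8+10=18
a = 10: 10+10=20
Distinct sums: {-12, -8, -4, -1, 0, 2, 3, 4, 6, 8, 10, 11, 12, 13, 14, 15, 16, 18, 20}
|A + A| = 19

|A + A| = 19


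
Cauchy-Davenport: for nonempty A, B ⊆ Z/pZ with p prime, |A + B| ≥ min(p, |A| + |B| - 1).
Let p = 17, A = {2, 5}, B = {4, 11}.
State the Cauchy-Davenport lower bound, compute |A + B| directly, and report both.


Cauchy-Davenport: |A + B| ≥ min(p, |A| + |B| - 1) for A, B nonempty in Z/pZ.
|A| = 2, |B| = 2, p = 17.
CD lower bound = min(17, 2 + 2 - 1) = min(17, 3) = 3.
Compute A + B mod 17 directly:
a = 2: 2+4=6, 2+11=13
a = 5: 5+4=9, 5+11=16
A + B = {6, 9, 13, 16}, so |A + B| = 4.
Verify: 4 ≥ 3? Yes ✓.

CD lower bound = 3, actual |A + B| = 4.


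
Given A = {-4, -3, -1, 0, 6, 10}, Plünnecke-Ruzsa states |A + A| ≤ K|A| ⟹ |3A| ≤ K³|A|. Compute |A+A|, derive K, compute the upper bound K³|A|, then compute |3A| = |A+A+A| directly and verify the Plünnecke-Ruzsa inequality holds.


|A| = 6.
Step 1: Compute A + A by enumerating all 36 pairs.
A + A = {-8, -7, -6, -5, -4, -3, -2, -1, 0, 2, 3, 5, 6, 7, 9, 10, 12, 16, 20}, so |A + A| = 19.
Step 2: Doubling constant K = |A + A|/|A| = 19/6 = 19/6 ≈ 3.1667.
Step 3: Plünnecke-Ruzsa gives |3A| ≤ K³·|A| = (3.1667)³ · 6 ≈ 190.5278.
Step 4: Compute 3A = A + A + A directly by enumerating all triples (a,b,c) ∈ A³; |3A| = 35.
Step 5: Check 35 ≤ 190.5278? Yes ✓.

K = 19/6, Plünnecke-Ruzsa bound K³|A| ≈ 190.5278, |3A| = 35, inequality holds.


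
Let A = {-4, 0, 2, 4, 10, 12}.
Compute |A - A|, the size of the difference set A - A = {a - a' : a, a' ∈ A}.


A - A = {a - a' : a, a' ∈ A}; |A| = 6.
Bounds: 2|A|-1 ≤ |A - A| ≤ |A|² - |A| + 1, i.e. 11 ≤ |A - A| ≤ 31.
Note: 0 ∈ A - A always (from a - a). The set is symmetric: if d ∈ A - A then -d ∈ A - A.
Enumerate nonzero differences d = a - a' with a > a' (then include -d):
Positive differences: {2, 4, 6, 8, 10, 12, 14, 16}
Full difference set: {0} ∪ (positive diffs) ∪ (negative diffs).
|A - A| = 1 + 2·8 = 17 (matches direct enumeration: 17).

|A - A| = 17


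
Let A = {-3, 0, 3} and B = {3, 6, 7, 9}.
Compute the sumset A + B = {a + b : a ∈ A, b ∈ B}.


A + B = {a + b : a ∈ A, b ∈ B}.
Enumerate all |A|·|B| = 3·4 = 12 pairs (a, b) and collect distinct sums.
a = -3: -3+3=0, -3+6=3, -3+7=4, -3+9=6
a = 0: 0+3=3, 0+6=6, 0+7=7, 0+9=9
a = 3: 3+3=6, 3+6=9, 3+7=10, 3+9=12
Collecting distinct sums: A + B = {0, 3, 4, 6, 7, 9, 10, 12}
|A + B| = 8

A + B = {0, 3, 4, 6, 7, 9, 10, 12}


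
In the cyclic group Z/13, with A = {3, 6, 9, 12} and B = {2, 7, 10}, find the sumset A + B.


Work in Z/13Z: reduce every sum a + b modulo 13.
Enumerate all 12 pairs:
a = 3: 3+2=5, 3+7=10, 3+10=0
a = 6: 6+2=8, 6+7=0, 6+10=3
a = 9: 9+2=11, 9+7=3, 9+10=6
a = 12: 12+2=1, 12+7=6, 12+10=9
Distinct residues collected: {0, 1, 3, 5, 6, 8, 9, 10, 11}
|A + B| = 9 (out of 13 total residues).

A + B = {0, 1, 3, 5, 6, 8, 9, 10, 11}


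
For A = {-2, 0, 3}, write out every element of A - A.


A - A = {a - a' : a, a' ∈ A}.
Compute a - a' for each ordered pair (a, a'):
a = -2: -2--2=0, -2-0=-2, -2-3=-5
a = 0: 0--2=2, 0-0=0, 0-3=-3
a = 3: 3--2=5, 3-0=3, 3-3=0
Collecting distinct values (and noting 0 appears from a-a):
A - A = {-5, -3, -2, 0, 2, 3, 5}
|A - A| = 7

A - A = {-5, -3, -2, 0, 2, 3, 5}


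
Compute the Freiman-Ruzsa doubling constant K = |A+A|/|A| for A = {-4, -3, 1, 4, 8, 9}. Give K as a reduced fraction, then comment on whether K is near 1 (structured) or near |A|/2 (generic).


|A| = 6.
Compute A + A by enumerating all 36 pairs.
A + A = {-8, -7, -6, -3, -2, 0, 1, 2, 4, 5, 6, 8, 9, 10, 12, 13, 16, 17, 18}, so |A + A| = 19.
K = |A + A| / |A| = 19/6 (already in lowest terms) ≈ 3.1667.
Reference: AP of size 6 gives K = 11/6 ≈ 1.8333; a fully generic set of size 6 gives K ≈ 3.5000.

|A| = 6, |A + A| = 19, K = 19/6.


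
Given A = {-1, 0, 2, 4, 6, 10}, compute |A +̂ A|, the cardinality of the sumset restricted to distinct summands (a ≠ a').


Restricted sumset: A +̂ A = {a + a' : a ∈ A, a' ∈ A, a ≠ a'}.
Equivalently, take A + A and drop any sum 2a that is achievable ONLY as a + a for a ∈ A (i.e. sums representable only with equal summands).
Enumerate pairs (a, a') with a < a' (symmetric, so each unordered pair gives one sum; this covers all a ≠ a'):
  -1 + 0 = -1
  -1 + 2 = 1
  -1 + 4 = 3
  -1 + 6 = 5
  -1 + 10 = 9
  0 + 2 = 2
  0 + 4 = 4
  0 + 6 = 6
  0 + 10 = 10
  2 + 4 = 6
  2 + 6 = 8
  2 + 10 = 12
  4 + 6 = 10
  4 + 10 = 14
  6 + 10 = 16
Collected distinct sums: {-1, 1, 2, 3, 4, 5, 6, 8, 9, 10, 12, 14, 16}
|A +̂ A| = 13
(Reference bound: |A +̂ A| ≥ 2|A| - 3 for |A| ≥ 2, with |A| = 6 giving ≥ 9.)

|A +̂ A| = 13


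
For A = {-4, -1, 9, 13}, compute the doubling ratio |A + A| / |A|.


|A| = 4.
Compute A + A by enumerating all 16 pairs.
A + A = {-8, -5, -2, 5, 8, 9, 12, 18, 22, 26}, so |A + A| = 10.
K = |A + A| / |A| = 10/4 = 5/2 ≈ 2.5000.
Reference: AP of size 4 gives K = 7/4 ≈ 1.7500; a fully generic set of size 4 gives K ≈ 2.5000.

|A| = 4, |A + A| = 10, K = 10/4 = 5/2.


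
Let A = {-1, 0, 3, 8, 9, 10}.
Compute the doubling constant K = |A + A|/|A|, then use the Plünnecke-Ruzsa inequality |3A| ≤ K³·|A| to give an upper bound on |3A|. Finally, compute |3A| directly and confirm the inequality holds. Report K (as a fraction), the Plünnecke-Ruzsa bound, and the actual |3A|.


|A| = 6.
Step 1: Compute A + A by enumerating all 36 pairs.
A + A = {-2, -1, 0, 2, 3, 6, 7, 8, 9, 10, 11, 12, 13, 16, 17, 18, 19, 20}, so |A + A| = 18.
Step 2: Doubling constant K = |A + A|/|A| = 18/6 = 18/6 ≈ 3.0000.
Step 3: Plünnecke-Ruzsa gives |3A| ≤ K³·|A| = (3.0000)³ · 6 ≈ 162.0000.
Step 4: Compute 3A = A + A + A directly by enumerating all triples (a,b,c) ∈ A³; |3A| = 33.
Step 5: Check 33 ≤ 162.0000? Yes ✓.

K = 18/6, Plünnecke-Ruzsa bound K³|A| ≈ 162.0000, |3A| = 33, inequality holds.
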